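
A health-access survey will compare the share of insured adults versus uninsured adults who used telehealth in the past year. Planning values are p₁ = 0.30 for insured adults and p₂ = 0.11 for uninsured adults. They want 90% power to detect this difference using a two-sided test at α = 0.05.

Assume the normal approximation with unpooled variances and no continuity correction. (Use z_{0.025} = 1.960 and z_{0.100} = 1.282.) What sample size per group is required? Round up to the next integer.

n = (z_{α/2} + z_β)² · [p₁(1−p₁) + p₂(1−p₂)] / (p₁ − p₂)²
  = (1.960 + 1.282)² · (0.30·0.70 + 0.11·0.89) / (0.19)²
  = (3.242)² · (0.2100 + 0.0979) / 0.0361
  = 10.5106 · 0.3079 / 0.0361
  = 89.65
Round up → n = 90 per group.

n = 90 per group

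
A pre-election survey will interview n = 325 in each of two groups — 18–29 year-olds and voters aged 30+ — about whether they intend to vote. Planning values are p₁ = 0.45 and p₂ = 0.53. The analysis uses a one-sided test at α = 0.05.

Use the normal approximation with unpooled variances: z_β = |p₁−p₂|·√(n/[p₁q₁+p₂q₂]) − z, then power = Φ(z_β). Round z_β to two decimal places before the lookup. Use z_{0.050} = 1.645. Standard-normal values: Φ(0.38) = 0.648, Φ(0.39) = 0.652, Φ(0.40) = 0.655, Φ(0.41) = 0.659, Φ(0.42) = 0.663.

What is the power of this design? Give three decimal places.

z_β = |p₁−p₂|·√(n/[p₁q₁+p₂q₂]) − z_α
    = 0.08 · √(325/0.4966) − 1.645
    = 0.08 · 25.5822 − 1.645
    = 2.0466 − 1.645 = 0.4016 → 0.40
Power = Φ(0.40) = 0.655.

Power ≈ 0.655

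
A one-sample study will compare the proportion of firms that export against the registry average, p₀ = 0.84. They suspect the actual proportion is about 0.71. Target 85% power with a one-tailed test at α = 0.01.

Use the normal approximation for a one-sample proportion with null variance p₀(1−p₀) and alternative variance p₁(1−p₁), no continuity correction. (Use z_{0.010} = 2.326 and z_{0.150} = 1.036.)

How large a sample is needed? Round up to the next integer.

n = [z_α·√(p₀q₀) + z_β·√(p₁q₁)]² / (p₁ − p₀)²
  = [2.326·√(0.84·0.16) + 1.036·√(0.71·0.29)]² / (-0.13)²
  = [2.326·0.3666 + 1.036·0.4538]² / 0.0169
  = [1.3228]² / 0.0169
  = 103.54
Round up → n = 104.

n = 104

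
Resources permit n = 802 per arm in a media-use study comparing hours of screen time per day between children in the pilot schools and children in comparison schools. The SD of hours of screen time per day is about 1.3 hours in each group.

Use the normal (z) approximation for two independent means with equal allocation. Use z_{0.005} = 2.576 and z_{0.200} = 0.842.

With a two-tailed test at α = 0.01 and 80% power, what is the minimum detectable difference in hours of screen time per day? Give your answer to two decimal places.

δ = (z_{α/2} + z_β) · √((σ₁²+σ₂²)/n)
  = (2.576 + 0.842) · √(3.38/802)
  = 3.418 · √0.00421
  = 3.418 · 0.0649
  = 0.2219

Minimum detectable difference ≈ 0.22 hours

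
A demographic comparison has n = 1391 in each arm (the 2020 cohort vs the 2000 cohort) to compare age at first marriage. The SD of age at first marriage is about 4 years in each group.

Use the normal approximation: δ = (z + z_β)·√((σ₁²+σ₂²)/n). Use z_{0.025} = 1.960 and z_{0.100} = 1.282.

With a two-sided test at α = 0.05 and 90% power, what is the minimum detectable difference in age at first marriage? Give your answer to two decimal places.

Minimum detectable difference ≈ 0.49 years

δ = (z_{α/2} + z_β) · √((σ₁²+σ₂²)/n)
  = (1.960 + 1.282) · √(32/1391)
  = 3.242 · √0.02301
  = 3.242 · 0.1517
  = 0.4917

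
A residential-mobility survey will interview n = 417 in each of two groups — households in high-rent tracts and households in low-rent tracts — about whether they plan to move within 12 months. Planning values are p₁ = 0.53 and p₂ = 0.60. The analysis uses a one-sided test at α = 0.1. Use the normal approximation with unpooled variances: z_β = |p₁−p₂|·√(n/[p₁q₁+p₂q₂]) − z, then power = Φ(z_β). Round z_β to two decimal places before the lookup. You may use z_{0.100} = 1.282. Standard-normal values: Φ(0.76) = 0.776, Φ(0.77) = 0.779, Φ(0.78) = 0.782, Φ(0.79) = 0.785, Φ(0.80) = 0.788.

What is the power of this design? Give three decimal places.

Power ≈ 0.776

z_β = |p₁−p₂|·√(n/[p₁q₁+p₂q₂]) − z_α
    = 0.07 · √(417/0.4891) − 1.282
    = 0.07 · 29.1991 − 1.282
    = 2.0439 − 1.282 = 0.7619 → 0.76
Power = Φ(0.76) = 0.776.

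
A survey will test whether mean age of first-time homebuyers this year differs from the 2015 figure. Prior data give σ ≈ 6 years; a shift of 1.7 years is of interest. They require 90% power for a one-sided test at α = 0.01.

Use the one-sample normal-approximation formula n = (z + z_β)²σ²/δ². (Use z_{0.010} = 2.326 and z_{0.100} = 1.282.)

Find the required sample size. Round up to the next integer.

n = (z_α + z_β)² · σ² / δ²
  = (2.326 + 1.282)² · 6² / 1.7²
  = 13.0177 · 36 / 2.89
  = 162.16
Round up → n = 163.

n = 163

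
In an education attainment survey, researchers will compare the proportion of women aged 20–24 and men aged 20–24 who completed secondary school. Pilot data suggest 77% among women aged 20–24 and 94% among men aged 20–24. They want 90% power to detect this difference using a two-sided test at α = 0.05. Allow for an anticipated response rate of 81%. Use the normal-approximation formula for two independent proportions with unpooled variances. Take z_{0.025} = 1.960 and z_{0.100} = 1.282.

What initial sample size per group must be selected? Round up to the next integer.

n = (z_{α/2} + z_β)² · [p₁(1−p₁) + p₂(1−p₂)] / (p₁ − p₂)²
  = (1.960 + 1.282)² · (0.77·0.23 + 0.94·0.06) / (-0.17)²
  = (3.242)² · (0.1771 + 0.0564) / 0.0289
  = 10.5106 · 0.2335 / 0.0289
  = 84.92
Adjust for 81% response: 84.92 / 0.81 = 104.84.
Round up → n = 105 per group.

n = 105 per group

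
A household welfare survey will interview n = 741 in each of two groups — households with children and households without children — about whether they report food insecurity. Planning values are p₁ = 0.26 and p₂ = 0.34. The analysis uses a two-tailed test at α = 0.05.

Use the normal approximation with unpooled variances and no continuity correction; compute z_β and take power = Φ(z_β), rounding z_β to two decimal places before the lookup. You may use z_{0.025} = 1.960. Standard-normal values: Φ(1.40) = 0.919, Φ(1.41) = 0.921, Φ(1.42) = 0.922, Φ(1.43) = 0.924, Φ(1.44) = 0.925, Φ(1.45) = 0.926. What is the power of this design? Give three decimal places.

z_β = |p₁−p₂|·√(n/[p₁q₁+p₂q₂]) − z_{α/2}
    = 0.08 · √(741/0.4168) − 1.960
    = 0.08 · 42.1643 − 1.960
    = 3.3731 − 1.960 = 1.4131 → 1.41
Power = Φ(1.41) = 0.921.

Power ≈ 0.921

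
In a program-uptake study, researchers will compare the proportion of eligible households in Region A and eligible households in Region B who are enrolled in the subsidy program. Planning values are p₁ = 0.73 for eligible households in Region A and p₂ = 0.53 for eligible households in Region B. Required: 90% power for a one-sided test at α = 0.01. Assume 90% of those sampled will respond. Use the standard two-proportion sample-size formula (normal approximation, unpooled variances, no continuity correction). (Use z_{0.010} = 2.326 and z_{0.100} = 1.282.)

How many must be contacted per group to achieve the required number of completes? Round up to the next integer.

n = 162 per group

n = (z_α + z_β)² · [p₁(1−p₁) + p₂(1−p₂)] / (p₁ − p₂)²
  = (2.326 + 1.282)² · (0.73·0.27 + 0.53·0.47) / (0.20)²
  = (3.608)² · (0.1971 + 0.2491) / 0.0400
  = 13.0177 · 0.4462 / 0.0400
  = 145.21
Adjust for 90% response: 145.21 / 0.90 = 161.35.
Round up → n = 162 per group.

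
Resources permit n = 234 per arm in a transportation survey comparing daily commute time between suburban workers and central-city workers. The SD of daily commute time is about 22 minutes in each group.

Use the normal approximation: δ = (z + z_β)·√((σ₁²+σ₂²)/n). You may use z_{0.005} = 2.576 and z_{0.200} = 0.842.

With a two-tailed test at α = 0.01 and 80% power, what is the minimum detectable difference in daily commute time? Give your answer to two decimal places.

δ = (z_{α/2} + z_β) · √((σ₁²+σ₂²)/n)
  = (2.576 + 0.842) · √(968/234)
  = 3.418 · √4.1368
  = 3.418 · 2.0339
  = 6.9519

Minimum detectable difference ≈ 6.95 minutes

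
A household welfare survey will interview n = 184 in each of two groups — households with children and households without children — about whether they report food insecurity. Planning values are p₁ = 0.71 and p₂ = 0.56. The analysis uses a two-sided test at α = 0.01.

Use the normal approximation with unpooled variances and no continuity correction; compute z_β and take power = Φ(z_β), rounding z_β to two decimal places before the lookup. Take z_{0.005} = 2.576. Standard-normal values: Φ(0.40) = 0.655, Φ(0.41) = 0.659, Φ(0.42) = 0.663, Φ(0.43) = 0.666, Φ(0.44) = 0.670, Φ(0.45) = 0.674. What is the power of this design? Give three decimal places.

Power ≈ 0.674

z_β = |p₁−p₂|·√(n/[p₁q₁+p₂q₂]) − z_{α/2}
    = 0.15 · √(184/0.4523) − 2.576
    = 0.15 · 20.1695 − 2.576
    = 3.0254 − 2.576 = 0.4494 → 0.45
Power = Φ(0.45) = 0.674.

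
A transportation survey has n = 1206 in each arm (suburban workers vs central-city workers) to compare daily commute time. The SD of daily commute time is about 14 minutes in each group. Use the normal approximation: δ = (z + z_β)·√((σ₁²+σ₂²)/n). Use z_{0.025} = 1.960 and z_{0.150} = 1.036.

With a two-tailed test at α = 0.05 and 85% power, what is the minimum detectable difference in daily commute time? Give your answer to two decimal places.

δ = (z_{α/2} + z_β) · √((σ₁²+σ₂²)/n)
  = (1.960 + 1.036) · √(392/1206)
  = 2.996 · √0.32504
  = 2.996 · 0.5701
  = 1.7081

Minimum detectable difference ≈ 1.71 minutes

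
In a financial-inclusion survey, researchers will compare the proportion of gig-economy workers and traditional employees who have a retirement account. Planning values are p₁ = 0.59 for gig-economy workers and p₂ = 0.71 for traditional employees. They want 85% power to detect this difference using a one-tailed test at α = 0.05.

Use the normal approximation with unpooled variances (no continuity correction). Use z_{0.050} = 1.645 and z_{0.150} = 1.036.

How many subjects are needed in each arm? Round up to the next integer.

n = 224 per group

n = (z_α + z_β)² · [p₁(1−p₁) + p₂(1−p₂)] / (p₁ − p₂)²
  = (1.645 + 1.036)² · (0.59·0.41 + 0.71·0.29) / (-0.12)²
  = (2.681)² · (0.2419 + 0.2059) / 0.0144
  = 7.1878 · 0.4478 / 0.0144
  = 223.52
Round up → n = 224 per group.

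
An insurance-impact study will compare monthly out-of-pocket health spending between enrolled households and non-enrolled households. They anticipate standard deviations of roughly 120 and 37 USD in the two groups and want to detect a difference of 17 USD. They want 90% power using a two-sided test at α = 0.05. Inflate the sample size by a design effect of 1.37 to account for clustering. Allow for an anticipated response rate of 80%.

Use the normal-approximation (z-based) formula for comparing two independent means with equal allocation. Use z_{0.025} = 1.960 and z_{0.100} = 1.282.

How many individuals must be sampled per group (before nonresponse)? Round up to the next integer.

n = (z_{α/2} + z_β)² · (σ₁² + σ₂²) / δ²
  = (1.960 + 1.282)² · (120² + 37² = 15769) / 17²
  = 10.5106 · 15769 / 289
  = 573.50
Design effect: 1.37 × 573.50 = 785.69.
Adjust for 80% response: 785.69 / 0.80 = 982.12.
Round up → n = 983 per group.

n = 983 per group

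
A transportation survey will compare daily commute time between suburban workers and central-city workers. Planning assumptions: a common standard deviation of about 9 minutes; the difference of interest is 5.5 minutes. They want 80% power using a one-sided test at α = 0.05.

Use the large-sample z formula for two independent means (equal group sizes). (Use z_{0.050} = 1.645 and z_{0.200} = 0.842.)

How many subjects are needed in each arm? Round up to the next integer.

n = 34 per group

n = (z_α + z_β)² · (σ₁² + σ₂²) / δ²
  = (1.645 + 0.842)² · (2·9² = 162) / 5.5²
  = 6.1852 · 162 / 30.25
  = 33.12
Round up → n = 34 per group.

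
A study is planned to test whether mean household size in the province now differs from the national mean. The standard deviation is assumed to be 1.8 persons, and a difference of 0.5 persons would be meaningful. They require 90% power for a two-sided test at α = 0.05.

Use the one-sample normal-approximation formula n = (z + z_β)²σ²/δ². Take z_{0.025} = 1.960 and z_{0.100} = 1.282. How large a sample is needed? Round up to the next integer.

n = (z_{α/2} + z_β)² · σ² / δ²
  = (1.960 + 1.282)² · 1.8² / 0.5²
  = 10.5106 · 3.24 / 0.25
  = 136.22
Round up → n = 137.

n = 137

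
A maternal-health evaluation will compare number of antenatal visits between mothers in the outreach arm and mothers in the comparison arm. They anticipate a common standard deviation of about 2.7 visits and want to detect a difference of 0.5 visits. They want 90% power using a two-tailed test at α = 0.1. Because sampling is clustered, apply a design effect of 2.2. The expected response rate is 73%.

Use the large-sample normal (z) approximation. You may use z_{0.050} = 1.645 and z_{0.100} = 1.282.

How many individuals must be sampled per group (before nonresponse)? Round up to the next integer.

n = (z_{α/2} + z_β)² · (σ₁² + σ₂²) / δ²
  = (1.645 + 1.282)² · (2·2.7² = 14.58) / 0.5²
  = 8.5673 · 14.58 / 0.25
  = 499.65
Design effect: 2.2 × 499.65 = 1099.22.
Adjust for 73% response: 1099.22 / 0.73 = 1505.78.
Round up → n = 1506 per group.

n = 1506 per group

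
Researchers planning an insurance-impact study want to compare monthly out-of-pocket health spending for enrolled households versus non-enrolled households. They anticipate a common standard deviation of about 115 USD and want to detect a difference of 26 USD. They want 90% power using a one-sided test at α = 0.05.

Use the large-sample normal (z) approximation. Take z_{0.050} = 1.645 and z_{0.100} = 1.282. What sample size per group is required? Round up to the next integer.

n = (z_α + z_β)² · (σ₁² + σ₂²) / δ²
  = (1.645 + 1.282)² · (2·115² = 26450) / 26²
  = 8.5673 · 26450 / 676
  = 335.22
Round up → n = 336 per group.

n = 336 per group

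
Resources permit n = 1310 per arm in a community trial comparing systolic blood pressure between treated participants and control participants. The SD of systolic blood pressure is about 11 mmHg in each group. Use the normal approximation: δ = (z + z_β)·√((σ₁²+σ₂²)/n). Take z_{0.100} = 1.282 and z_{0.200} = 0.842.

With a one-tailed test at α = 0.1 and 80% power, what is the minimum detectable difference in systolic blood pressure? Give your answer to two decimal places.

δ = (z_α + z_β) · √((σ₁²+σ₂²)/n)
  = (1.282 + 0.842) · √(242/1310)
  = 2.124 · √0.18473
  = 2.124 · 0.4298
  = 0.9129

Minimum detectable difference ≈ 0.91 mmHg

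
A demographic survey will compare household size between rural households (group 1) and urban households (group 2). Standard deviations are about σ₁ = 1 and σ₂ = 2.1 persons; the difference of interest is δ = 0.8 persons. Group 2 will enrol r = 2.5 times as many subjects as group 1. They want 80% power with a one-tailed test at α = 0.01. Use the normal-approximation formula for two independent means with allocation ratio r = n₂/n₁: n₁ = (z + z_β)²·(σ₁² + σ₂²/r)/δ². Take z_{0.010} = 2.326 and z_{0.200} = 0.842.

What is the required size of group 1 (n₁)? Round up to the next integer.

n₁ = (z_α + z_β)² · (σ₁² + σ₂²/r) / δ²
   = (2.326 + 0.842)² · (1² + 2.1²/2.5) / 0.8²
   = 10.0362 · (1 + 1.764) / 0.64
   = 10.0362 · 2.764 / 0.64
   = 43.34
Round up → n₁ = 44; n₂ = r·n₁ = 2.5 × 44 = 110.

n₁ = 44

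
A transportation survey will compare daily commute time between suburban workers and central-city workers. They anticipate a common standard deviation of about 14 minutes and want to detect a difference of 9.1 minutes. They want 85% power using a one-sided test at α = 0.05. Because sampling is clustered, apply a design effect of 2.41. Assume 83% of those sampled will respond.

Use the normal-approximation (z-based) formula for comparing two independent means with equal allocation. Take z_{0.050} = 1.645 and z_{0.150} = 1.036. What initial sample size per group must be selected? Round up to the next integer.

n = (z_α + z_β)² · (σ₁² + σ₂²) / δ²
  = (1.645 + 1.036)² · (2·14² = 392) / 9.1²
  = 7.1878 · 392 / 82.81
  = 34.02
Design effect: 2.41 × 34.02 = 82.00.
Adjust for 83% response: 82.00 / 0.83 = 98.80.
Round up → n = 99 per group.

n = 99 per group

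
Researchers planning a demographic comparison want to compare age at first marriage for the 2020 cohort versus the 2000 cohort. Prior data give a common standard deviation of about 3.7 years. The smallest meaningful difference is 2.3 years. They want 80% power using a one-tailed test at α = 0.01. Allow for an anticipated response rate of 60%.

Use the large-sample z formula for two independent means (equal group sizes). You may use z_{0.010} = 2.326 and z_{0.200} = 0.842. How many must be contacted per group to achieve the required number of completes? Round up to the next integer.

n = (z_α + z_β)² · (σ₁² + σ₂²) / δ²
  = (2.326 + 0.842)² · (2·3.7² = 27.38) / 2.3²
  = 10.0362 · 27.38 / 5.29
  = 51.95
Adjust for 60% response: 51.95 / 0.60 = 86.58.
Round up → n = 87 per group.

n = 87 per group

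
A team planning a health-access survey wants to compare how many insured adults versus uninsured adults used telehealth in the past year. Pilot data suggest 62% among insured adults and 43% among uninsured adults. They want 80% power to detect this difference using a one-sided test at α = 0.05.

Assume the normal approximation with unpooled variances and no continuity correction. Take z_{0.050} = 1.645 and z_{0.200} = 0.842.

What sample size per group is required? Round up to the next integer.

n = (z_α + z_β)² · [p₁(1−p₁) + p₂(1−p₂)] / (p₁ − p₂)²
  = (1.645 + 0.842)² · (0.62·0.38 + 0.43·0.57) / (0.19)²
  = (2.487)² · (0.2356 + 0.2451) / 0.0361
  = 6.1852 · 0.4807 / 0.0361
  = 82.36
Round up → n = 83 per group.

n = 83 per group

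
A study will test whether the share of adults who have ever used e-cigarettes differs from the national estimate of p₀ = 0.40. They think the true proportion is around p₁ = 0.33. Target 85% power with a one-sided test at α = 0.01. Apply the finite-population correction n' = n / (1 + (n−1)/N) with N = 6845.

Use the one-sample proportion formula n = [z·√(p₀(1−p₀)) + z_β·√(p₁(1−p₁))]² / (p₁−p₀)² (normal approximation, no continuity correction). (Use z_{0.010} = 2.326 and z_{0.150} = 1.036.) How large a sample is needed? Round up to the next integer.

n = [z_α·√(p₀q₀) + z_β·√(p₁q₁)]² / (p₁ − p₀)²
  = [2.326·√(0.40·0.60) + 1.036·√(0.33·0.67)]² / (-0.07)²
  = [2.326·0.4899 + 1.036·0.4702]² / 0.0049
  = [1.6266]² / 0.0049
  = 539.99
Finite-population correction (N = 6845): 539.99 / (1 + (539.99 − 1)/6845) = 500.58.
Round up → n = 501.

n = 501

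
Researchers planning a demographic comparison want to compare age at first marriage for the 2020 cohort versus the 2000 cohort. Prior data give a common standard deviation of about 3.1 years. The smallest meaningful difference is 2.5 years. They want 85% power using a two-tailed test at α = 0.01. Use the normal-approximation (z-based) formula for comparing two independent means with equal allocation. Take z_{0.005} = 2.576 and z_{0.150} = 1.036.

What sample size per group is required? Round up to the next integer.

n = 41 per group

n = (z_{α/2} + z_β)² · (σ₁² + σ₂²) / δ²
  = (2.576 + 1.036)² · (2·3.1² = 19.22) / 2.5²
  = 13.0465 · 19.22 / 6.25
  = 40.12
Round up → n = 41 per group.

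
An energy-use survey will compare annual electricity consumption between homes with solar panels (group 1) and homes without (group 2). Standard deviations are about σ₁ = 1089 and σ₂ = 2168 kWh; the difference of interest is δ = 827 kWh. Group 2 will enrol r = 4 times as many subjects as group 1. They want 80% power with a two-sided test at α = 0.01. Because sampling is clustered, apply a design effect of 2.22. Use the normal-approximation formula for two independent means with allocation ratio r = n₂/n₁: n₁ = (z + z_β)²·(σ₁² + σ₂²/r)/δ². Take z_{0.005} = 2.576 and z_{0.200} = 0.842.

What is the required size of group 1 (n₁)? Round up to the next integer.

n₁ = (z_{α/2} + z_β)² · (σ₁² + σ₂²/r) / δ²
   = (2.576 + 0.842)² · (1089² + 2168²/4) / 827²
   = 11.6827 · (1185921 + 1175056) / 683929
   = 11.6827 · 2360977 / 683929
   = 40.33
Design effect: 2.22 × 40.33 = 89.53.
Round up → n₁ = 90; n₂ = r·n₁ = 4 × 90 = 360.

n₁ = 90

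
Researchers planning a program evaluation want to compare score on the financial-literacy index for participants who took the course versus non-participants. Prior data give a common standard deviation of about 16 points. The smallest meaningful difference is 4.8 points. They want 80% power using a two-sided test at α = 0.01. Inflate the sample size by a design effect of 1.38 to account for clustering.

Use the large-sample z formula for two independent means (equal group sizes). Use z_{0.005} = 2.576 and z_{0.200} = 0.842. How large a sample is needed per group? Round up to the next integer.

n = 359 per group

n = (z_{α/2} + z_β)² · (σ₁² + σ₂²) / δ²
  = (2.576 + 0.842)² · (2·16² = 512) / 4.8²
  = 11.6827 · 512 / 23.04
  = 259.62
Design effect: 1.38 × 259.62 = 358.27.
Round up → n = 359 per group.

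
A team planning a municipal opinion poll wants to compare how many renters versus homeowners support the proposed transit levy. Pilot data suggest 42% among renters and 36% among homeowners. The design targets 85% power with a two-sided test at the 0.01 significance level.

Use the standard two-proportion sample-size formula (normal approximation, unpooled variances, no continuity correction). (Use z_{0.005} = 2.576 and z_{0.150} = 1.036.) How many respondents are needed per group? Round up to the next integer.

n = 1718 per group

n = (z_{α/2} + z_β)² · [p₁(1−p₁) + p₂(1−p₂)] / (p₁ − p₂)²
  = (2.576 + 1.036)² · (0.42·0.58 + 0.36·0.64) / (0.06)²
  = (3.612)² · (0.2436 + 0.2304) / 0.0036
  = 13.0465 · 0.4740 / 0.0036
  = 1717.79
Round up → n = 1718 per group.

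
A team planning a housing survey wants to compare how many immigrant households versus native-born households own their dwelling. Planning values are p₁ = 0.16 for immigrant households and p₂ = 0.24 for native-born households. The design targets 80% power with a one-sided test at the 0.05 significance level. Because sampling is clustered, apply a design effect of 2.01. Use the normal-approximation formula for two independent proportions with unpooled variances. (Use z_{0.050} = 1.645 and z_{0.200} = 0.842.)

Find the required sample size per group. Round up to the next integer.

n = 616 per group

n = (z_α + z_β)² · [p₁(1−p₁) + p₂(1−p₂)] / (p₁ − p₂)²
  = (1.645 + 0.842)² · (0.16·0.84 + 0.24·0.76) / (-0.08)²
  = (2.487)² · (0.1344 + 0.1824) / 0.0064
  = 6.1852 · 0.3168 / 0.0064
  = 306.17
Design effect: 2.01 × 306.17 = 615.39.
Round up → n = 616 per group.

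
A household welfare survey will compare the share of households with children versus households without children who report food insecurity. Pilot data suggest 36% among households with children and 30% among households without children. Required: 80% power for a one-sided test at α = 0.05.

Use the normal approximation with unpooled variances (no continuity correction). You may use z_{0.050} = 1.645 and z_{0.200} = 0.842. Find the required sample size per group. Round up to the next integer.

n = (z_α + z_β)² · [p₁(1−p₁) + p₂(1−p₂)] / (p₁ − p₂)²
  = (1.645 + 0.842)² · (0.36·0.64 + 0.30·0.70) / (0.06)²
  = (2.487)² · (0.2304 + 0.2100) / 0.0036
  = 6.1852 · 0.4404 / 0.0036
  = 756.65
Round up → n = 757 per group.

n = 757 per group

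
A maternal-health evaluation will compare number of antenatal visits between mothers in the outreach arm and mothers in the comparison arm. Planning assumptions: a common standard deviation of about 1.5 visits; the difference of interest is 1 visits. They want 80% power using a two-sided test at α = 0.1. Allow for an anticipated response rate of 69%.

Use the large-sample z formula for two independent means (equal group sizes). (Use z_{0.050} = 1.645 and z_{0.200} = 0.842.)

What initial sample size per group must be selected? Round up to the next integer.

n = 41 per group

n = (z_{α/2} + z_β)² · (σ₁² + σ₂²) / δ²
  = (1.645 + 0.842)² · (2·1.5² = 4.5) / 1²
  = 6.1852 · 4.5 / 1
  = 27.83
Adjust for 69% response: 27.83 / 0.69 = 40.34.
Round up → n = 41 per group.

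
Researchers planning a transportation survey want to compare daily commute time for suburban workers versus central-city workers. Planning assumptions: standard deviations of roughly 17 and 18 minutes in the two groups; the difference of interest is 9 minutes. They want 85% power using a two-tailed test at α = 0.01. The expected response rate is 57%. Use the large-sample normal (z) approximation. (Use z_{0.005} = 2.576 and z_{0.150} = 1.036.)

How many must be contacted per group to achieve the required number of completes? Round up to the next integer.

n = 174 per group

n = (z_{α/2} + z_β)² · (σ₁² + σ₂²) / δ²
  = (2.576 + 1.036)² · (17² + 18² = 613) / 9²
  = 13.0465 · 613 / 81
  = 98.73
Adjust for 57% response: 98.73 / 0.57 = 173.22.
Round up → n = 174 per group.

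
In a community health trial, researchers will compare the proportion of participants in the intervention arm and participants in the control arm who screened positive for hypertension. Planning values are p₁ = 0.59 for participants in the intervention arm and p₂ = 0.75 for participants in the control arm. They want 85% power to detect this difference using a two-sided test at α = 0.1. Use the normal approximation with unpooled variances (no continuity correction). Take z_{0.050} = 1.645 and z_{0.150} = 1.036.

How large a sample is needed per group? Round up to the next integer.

n = (z_{α/2} + z_β)² · [p₁(1−p₁) + p₂(1−p₂)] / (p₁ − p₂)²
  = (1.645 + 1.036)² · (0.59·0.41 + 0.75·0.25) / (-0.16)²
  = (2.681)² · (0.2419 + 0.1875) / 0.0256
  = 7.1878 · 0.4294 / 0.0256
  = 120.56
Round up → n = 121 per group.

n = 121 per group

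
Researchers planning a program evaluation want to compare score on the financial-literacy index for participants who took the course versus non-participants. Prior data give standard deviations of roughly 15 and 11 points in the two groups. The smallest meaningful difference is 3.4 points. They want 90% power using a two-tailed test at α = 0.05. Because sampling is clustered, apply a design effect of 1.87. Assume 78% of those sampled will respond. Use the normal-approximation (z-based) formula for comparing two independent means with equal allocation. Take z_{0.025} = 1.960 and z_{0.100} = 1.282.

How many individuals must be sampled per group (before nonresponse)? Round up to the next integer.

n = 755 per group

n = (z_{α/2} + z_β)² · (σ₁² + σ₂²) / δ²
  = (1.960 + 1.282)² · (15² + 11² = 346) / 3.4²
  = 10.5106 · 346 / 11.56
  = 314.59
Design effect: 1.87 × 314.59 = 588.28.
Adjust for 78% response: 588.28 / 0.78 = 754.21.
Round up → n = 755 per group.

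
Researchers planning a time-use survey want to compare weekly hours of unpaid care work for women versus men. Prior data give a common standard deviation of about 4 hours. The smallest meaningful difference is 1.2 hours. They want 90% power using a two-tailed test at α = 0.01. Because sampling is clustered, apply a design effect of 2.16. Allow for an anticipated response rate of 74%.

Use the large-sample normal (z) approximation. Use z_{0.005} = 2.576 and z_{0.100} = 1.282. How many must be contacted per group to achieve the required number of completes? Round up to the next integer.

n = (z_{α/2} + z_β)² · (σ₁² + σ₂²) / δ²
  = (2.576 + 1.282)² · (2·4² = 32) / 1.2²
  = 14.8842 · 32 / 1.44
  = 330.76
Design effect: 2.16 × 330.76 = 714.44.
Adjust for 74% response: 714.44 / 0.74 = 965.46.
Round up → n = 966 per group.

n = 966 per group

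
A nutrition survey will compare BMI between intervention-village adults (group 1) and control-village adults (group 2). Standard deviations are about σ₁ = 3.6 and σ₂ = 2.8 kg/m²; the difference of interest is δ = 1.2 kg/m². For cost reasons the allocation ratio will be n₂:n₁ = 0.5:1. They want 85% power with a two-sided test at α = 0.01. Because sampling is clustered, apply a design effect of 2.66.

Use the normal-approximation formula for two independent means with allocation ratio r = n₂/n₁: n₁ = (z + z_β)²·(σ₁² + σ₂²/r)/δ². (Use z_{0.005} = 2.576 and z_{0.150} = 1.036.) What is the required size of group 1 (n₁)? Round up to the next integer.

n₁ = 691

n₁ = (z_{α/2} + z_β)² · (σ₁² + σ₂²/r) / δ²
   = (2.576 + 1.036)² · (3.6² + 2.8²/0.5) / 1.2²
   = 13.0465 · (12.96 + 15.68) / 1.44
   = 13.0465 · 28.64 / 1.44
   = 259.48
Design effect: 2.66 × 259.48 = 690.22.
Round up → n₁ = 691; n₂ = r·n₁ = 0.5 × 691 = 346.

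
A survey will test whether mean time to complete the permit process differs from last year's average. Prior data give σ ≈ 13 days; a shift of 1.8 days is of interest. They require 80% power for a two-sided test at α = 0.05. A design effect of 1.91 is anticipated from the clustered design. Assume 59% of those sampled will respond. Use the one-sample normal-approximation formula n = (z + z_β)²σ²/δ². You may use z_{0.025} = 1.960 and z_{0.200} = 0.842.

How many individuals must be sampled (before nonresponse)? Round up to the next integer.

n = (z_{α/2} + z_β)² · σ² / δ²
  = (1.960 + 0.842)² · 13² / 1.8²
  = 7.8512 · 169 / 3.24
  = 409.52
Design effect: 1.91 × 409.52 = 782.19.
Adjust for 59% response: 782.19 / 0.59 = 1325.74.
Round up → n = 1326.

n = 1326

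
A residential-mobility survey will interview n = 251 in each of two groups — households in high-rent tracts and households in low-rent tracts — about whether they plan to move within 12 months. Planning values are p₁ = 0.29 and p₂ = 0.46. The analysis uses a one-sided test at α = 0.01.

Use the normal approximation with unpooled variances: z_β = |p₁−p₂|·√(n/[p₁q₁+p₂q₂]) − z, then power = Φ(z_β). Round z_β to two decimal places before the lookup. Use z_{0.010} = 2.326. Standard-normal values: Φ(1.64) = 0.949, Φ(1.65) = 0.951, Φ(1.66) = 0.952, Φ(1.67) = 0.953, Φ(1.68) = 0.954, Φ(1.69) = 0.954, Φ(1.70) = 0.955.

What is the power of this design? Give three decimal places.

Power ≈ 0.953

z_β = |p₁−p₂|·√(n/[p₁q₁+p₂q₂]) − z_α
    = 0.17 · √(251/0.4543) − 2.326
    = 0.17 · 23.5053 − 2.326
    = 3.9959 − 2.326 = 1.6699 → 1.67
Power = Φ(1.67) = 0.953.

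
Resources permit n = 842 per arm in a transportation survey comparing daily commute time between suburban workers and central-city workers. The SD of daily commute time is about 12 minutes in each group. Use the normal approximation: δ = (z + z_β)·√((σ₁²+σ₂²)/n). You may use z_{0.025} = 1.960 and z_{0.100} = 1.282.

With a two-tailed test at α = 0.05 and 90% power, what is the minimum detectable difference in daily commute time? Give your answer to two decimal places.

Minimum detectable difference ≈ 1.90 minutes

δ = (z_{α/2} + z_β) · √((σ₁²+σ₂²)/n)
  = (1.960 + 1.282) · √(288/842)
  = 3.242 · √0.34204
  = 3.242 · 0.5848
  = 1.8961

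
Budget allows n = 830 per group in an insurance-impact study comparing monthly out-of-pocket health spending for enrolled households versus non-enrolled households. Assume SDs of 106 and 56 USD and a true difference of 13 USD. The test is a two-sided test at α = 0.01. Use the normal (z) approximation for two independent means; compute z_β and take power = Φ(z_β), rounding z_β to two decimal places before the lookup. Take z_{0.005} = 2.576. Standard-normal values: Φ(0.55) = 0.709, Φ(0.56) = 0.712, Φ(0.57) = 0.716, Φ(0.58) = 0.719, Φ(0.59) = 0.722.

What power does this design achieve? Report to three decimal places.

Power ≈ 0.709

z_β = δ·√(n/(σ₁²+σ₂²)) − z_{α/2}
    = 13 · √(830/14372) − 2.576
    = 13 · 0.24031 − 2.576
    = 3.1241 − 2.576 = 0.5481 → 0.55
Power = Φ(0.55) = 0.709.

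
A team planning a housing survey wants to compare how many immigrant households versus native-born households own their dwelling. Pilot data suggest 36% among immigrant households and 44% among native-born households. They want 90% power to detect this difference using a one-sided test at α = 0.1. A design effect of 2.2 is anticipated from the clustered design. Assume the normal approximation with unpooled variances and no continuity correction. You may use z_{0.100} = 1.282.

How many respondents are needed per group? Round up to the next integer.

n = (z_α + z_β)² · [p₁(1−p₁) + p₂(1−p₂)] / (p₁ − p₂)²
  = (1.282 + 1.282)² · (0.36·0.64 + 0.44·0.56) / (-0.08)²
  = (2.564)² · (0.2304 + 0.2464) / 0.0064
  = 6.5741 · 0.4768 / 0.0064
  = 489.77
Design effect: 2.2 × 489.77 = 1077.49.
Round up → n = 1078 per group.

n = 1078 per group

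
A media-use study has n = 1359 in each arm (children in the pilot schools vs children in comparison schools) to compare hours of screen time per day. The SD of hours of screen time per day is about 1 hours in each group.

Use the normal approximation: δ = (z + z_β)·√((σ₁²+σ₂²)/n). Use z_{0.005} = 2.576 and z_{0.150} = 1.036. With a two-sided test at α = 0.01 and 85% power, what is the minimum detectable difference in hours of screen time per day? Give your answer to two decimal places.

Minimum detectable difference ≈ 0.14 hours

δ = (z_{α/2} + z_β) · √((σ₁²+σ₂²)/n)
  = (2.576 + 1.036) · √(2/1359)
  = 3.612 · √0.00147
  = 3.612 · 0.0384
  = 0.1386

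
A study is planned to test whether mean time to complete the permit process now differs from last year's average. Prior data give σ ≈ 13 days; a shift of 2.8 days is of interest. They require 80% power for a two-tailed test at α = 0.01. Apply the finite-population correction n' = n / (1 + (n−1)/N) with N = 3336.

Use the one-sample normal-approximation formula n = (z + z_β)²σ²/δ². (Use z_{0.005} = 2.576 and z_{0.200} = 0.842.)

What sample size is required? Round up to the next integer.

n = (z_{α/2} + z_β)² · σ² / δ²
  = (2.576 + 0.842)² · 13² / 2.8²
  = 11.6827 · 169 / 7.84
  = 251.83
Finite-population correction (N = 3336): 251.83 / (1 + (251.83 − 1)/3336) = 234.22.
Round up → n = 235.

n = 235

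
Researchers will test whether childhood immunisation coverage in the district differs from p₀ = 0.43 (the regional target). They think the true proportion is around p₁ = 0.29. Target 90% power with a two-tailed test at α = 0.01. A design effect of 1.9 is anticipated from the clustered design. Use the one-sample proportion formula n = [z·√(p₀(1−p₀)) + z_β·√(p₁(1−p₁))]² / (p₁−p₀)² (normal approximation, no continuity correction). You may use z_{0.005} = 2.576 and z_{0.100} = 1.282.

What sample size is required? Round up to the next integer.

n = 335

n = [z_{α/2}·√(p₀q₀) + z_β·√(p₁q₁)]² / (p₁ − p₀)²
  = [2.576·√(0.43·0.57) + 1.282·√(0.29·0.71)]² / (-0.14)²
  = [2.576·0.4951 + 1.282·0.4538]² / 0.0196
  = [1.8570]² / 0.0196
  = 175.95
Design effect: 1.9 × 175.95 = 334.30.
Round up → n = 335.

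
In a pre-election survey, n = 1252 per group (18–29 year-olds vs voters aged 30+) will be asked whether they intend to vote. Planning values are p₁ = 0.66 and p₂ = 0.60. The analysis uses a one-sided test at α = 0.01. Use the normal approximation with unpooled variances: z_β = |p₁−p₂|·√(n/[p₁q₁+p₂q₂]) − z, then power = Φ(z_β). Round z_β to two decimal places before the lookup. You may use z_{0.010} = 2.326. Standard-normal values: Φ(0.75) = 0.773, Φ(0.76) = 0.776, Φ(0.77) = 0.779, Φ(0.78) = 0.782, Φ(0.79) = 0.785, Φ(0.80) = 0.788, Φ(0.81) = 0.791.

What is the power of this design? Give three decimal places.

Power ≈ 0.785

z_β = |p₁−p₂|·√(n/[p₁q₁+p₂q₂]) − z_α
    = 0.06 · √(1252/0.4644) − 2.326
    = 0.06 · 51.9226 − 2.326
    = 3.1154 − 2.326 = 0.7894 → 0.79
Power = Φ(0.79) = 0.785.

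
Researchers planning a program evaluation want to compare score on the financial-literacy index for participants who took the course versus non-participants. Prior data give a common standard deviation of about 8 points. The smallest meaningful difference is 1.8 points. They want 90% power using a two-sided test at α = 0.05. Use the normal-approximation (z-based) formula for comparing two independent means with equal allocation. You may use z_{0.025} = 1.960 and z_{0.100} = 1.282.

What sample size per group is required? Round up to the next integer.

n = 416 per group

n = (z_{α/2} + z_β)² · (σ₁² + σ₂²) / δ²
  = (1.960 + 1.282)² · (2·8² = 128) / 1.8²
  = 10.5106 · 128 / 3.24
  = 415.23
Round up → n = 416 per group.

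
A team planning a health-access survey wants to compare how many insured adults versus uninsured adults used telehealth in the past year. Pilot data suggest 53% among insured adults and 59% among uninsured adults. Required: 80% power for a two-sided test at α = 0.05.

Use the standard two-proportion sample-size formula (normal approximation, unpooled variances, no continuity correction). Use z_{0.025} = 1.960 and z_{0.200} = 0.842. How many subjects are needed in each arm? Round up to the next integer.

n = 1071 per group

n = (z_{α/2} + z_β)² · [p₁(1−p₁) + p₂(1−p₂)] / (p₁ − p₂)²
  = (1.960 + 0.842)² · (0.53·0.47 + 0.59·0.41) / (-0.06)²
  = (2.802)² · (0.2491 + 0.2419) / 0.0036
  = 7.8512 · 0.4910 / 0.0036
  = 1070.82
Round up → n = 1071 per group.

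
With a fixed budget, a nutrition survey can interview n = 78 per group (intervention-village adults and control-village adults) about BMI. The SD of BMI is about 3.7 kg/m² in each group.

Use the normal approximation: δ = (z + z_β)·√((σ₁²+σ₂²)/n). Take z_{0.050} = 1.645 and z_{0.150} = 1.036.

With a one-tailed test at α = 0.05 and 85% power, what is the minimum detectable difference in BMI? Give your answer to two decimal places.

δ = (z_α + z_β) · √((σ₁²+σ₂²)/n)
  = (1.645 + 1.036) · √(27.38/78)
  = 2.681 · √0.35103
  = 2.681 · 0.5925
  = 1.5884

Minimum detectable difference ≈ 1.59 kg/m²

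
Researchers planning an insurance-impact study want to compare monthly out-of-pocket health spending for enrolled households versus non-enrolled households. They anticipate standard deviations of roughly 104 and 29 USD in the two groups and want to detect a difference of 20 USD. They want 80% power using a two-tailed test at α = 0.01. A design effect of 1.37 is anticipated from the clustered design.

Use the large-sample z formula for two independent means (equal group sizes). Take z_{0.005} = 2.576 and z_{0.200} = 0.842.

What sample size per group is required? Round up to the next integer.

n = (z_{α/2} + z_β)² · (σ₁² + σ₂²) / δ²
  = (2.576 + 0.842)² · (104² + 29² = 11657) / 20²
  = 11.6827 · 11657 / 400
  = 340.46
Design effect: 1.37 × 340.46 = 466.44.
Round up → n = 467 per group.

n = 467 per group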